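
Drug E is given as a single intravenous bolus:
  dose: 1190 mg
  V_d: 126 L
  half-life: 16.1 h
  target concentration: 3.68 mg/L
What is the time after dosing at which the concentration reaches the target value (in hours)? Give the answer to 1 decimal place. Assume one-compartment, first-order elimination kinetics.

21.9 h

C₀ = Dose / Vd = 1190 / 126 = 9.444 mg/L
k = ln2 / t½ = 0.693147 / 16.1 = 0.04305 h⁻¹
t = ln(C₀ / C) / k = ln(9.444 / 3.68) / 0.04305
  = ln(2.566) / 0.04305 = 0.9423 / 0.04305 = 21.89 h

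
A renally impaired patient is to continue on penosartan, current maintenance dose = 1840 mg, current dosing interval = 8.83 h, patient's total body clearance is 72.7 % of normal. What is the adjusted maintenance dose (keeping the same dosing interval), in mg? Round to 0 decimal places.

To keep the same average steady-state level, dosing rate must scale with clearance.
CL ratio = 72.7 / 100 = 0.7270
New dose (same interval) = 1840 × 0.7270 = 1338 mg

1338 mg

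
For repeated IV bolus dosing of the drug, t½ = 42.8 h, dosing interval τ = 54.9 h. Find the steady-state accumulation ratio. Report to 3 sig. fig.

1.70

k = ln2 / t½ = 0.693147 / 42.8 = 0.01620 h⁻¹
e^(−kτ) = e^(−0.01620 × 54.9) = 0.4109
Accumulation ratio R = 1 / (1 − e^(−kτ)) = 1 / (1 − 0.4109) = 1.698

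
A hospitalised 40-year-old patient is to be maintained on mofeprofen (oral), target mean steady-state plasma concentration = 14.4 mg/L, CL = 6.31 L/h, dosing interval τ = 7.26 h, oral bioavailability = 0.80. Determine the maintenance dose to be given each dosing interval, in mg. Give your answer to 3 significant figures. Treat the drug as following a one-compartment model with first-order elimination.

825 mg

At steady state, F × (Dose/τ) = Css × CL.
Dose = Css × CL × τ / F = 14.4 × 6.310 × 7.26 / 0.80 = 824.6 mg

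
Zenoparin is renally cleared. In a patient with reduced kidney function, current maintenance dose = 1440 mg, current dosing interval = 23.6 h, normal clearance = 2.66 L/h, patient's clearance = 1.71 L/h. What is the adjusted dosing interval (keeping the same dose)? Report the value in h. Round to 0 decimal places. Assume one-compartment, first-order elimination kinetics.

37 h

To keep the same average steady-state level, dosing rate must scale with clearance.
CL ratio = 1.71 / 2.66 = 0.6429
New interval (same dose) = 23.6 / 0.6429 = 36.71 h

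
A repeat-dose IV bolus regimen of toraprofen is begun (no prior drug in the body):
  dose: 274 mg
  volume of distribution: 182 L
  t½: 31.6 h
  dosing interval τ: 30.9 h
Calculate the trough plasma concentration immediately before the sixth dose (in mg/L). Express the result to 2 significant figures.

C₀ per dose = Dose / Vd = 274 / 182 = 1.505 mg/L
k = ln2 / t½ = 0.693147 / 31.6 = 0.02194 h⁻¹
Fraction remaining after one interval: r = e^(−kτ) = e^(−0.02194 × 30.9) = 0.5077
Before dose 6, 5 doses have been given (aged 1τ, 2τ, 3τ, 4τ, 5τ).
C_trough = C₀ × (r + r² + … + r^5) = C₀ × r(1−r^5)/(1−r)
        = 1.505 × 0.5077 × (1 − 0.03373) / (1 − 0.5077) = 1.500 mg/L

1.5 mg/L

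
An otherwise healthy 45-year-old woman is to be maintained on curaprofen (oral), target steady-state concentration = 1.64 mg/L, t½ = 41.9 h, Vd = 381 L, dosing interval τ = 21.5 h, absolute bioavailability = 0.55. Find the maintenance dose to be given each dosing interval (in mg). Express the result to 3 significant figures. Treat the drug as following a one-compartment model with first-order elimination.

404 mg

k = ln2 / t½ = 0.693147 / 41.9 = 0.01654 h⁻¹
CL = k × Vd = 0.01654 × 381 = 6.302 L/h
At steady state, F × (Dose/τ) = Css × CL.
Dose = Css × CL × τ / F = 1.64 × 6.302 × 21.5 / 0.55 = 404.0 mg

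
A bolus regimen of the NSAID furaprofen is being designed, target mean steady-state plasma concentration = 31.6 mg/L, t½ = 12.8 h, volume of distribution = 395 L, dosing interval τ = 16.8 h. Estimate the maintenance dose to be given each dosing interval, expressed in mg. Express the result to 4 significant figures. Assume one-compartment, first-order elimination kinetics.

k = ln2 / t½ = 0.693147 / 12.8 = 0.05415 h⁻¹
CL = k × Vd = 0.05415 × 395 = 21.39 L/h
At steady state, Dose/τ = Css × CL.
Dose = Css × CL × τ = 31.6 × 21.39 × 16.8 = 11360 mg

11360 mg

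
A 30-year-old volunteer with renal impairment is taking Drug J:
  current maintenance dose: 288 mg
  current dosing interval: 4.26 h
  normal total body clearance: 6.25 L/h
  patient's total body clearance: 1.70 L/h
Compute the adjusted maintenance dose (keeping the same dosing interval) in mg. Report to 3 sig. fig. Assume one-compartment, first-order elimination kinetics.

To keep the same average steady-state level, dosing rate must scale with clearance.
CL ratio = 1.70 / 6.25 = 0.2720
New dose (same interval) = 288 × 0.2720 = 78.34 mg

78.3 mg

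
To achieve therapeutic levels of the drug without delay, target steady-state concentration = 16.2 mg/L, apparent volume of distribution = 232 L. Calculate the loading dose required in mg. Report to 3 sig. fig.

3760 mg

LD = Css × Vd = 16.2 × 232 = 3758 mg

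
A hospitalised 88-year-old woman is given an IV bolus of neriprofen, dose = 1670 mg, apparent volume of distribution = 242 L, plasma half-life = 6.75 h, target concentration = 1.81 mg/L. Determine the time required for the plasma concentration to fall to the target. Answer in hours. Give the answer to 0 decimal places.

13 h

C₀ = Dose / Vd = 1670 / 242 = 6.901 mg/L
k = ln2 / t½ = 0.693147 / 6.75 = 0.1027 h⁻¹
t = ln(C₀ / C) / k = ln(6.901 / 1.81) / 0.1027
  = ln(3.813) / 0.1027 = 1.338 / 0.1027 = 13.03 h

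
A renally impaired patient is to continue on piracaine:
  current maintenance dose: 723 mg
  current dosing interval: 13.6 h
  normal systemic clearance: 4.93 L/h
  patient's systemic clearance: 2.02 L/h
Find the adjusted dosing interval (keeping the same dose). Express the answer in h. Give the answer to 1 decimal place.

To keep the same average steady-state level, dosing rate must scale with clearance.
CL ratio = 2.02 / 4.93 = 0.4097
New interval (same dose) = 13.6 / 0.4097 = 33.20 h

33.2 h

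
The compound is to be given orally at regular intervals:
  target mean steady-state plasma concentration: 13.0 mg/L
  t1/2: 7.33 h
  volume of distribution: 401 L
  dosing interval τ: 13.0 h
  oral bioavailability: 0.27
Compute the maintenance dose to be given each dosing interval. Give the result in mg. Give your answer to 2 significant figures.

24000 mg

k = ln2 / t½ = 0.693147 / 7.33 = 0.09456 h⁻¹
CL = k × Vd = 0.09456 × 401 = 37.92 L/h
At steady state, F × (Dose/τ) = Css × CL.
Dose = Css × CL × τ / F = 13.0 × 37.92 × 13.0 / 0.27 = 23740 mg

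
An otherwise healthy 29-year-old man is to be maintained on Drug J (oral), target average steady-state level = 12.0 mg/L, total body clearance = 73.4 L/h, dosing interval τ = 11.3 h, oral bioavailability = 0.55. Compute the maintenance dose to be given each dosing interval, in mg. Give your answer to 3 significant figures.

At steady state, F × (Dose/τ) = Css × CL.
Dose = Css × CL × τ / F = 12.0 × 73.40 × 11.3 / 0.55 = 18100 mg

18100 mg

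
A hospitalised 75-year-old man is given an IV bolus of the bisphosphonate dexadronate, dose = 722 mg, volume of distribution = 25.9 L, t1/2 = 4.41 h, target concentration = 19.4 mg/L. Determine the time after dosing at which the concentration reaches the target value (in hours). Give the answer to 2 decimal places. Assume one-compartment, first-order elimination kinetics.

2.31 h

C₀ = Dose / Vd = 722.0 / 25.9 = 27.88 mg/L
k = ln2 / t½ = 0.693147 / 4.41 = 0.1572 h⁻¹
t = ln(C₀ / C) / k = ln(27.88 / 19.4) / 0.1572
  = ln(1.437) / 0.1572 = 0.3626 / 0.1572 = 2.307 h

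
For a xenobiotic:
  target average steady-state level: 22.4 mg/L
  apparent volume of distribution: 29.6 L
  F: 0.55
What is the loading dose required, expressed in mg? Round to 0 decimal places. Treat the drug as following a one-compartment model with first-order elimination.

1206 mg

LD = Css × Vd / F = 22.4 × 29.6 / 0.55 = 1206 mg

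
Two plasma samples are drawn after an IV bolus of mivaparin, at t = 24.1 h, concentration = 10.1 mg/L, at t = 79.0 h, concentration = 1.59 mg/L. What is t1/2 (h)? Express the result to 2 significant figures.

21 h

k = ln(C₁/C₂) / (t₂ − t₁) = ln(10.1/1.59) / (79.0 − 24.1)
  = 1.849 / 54.90 = 0.03368 h⁻¹
t½ = ln2 / k = 0.693147 / 0.03368 = 20.58 h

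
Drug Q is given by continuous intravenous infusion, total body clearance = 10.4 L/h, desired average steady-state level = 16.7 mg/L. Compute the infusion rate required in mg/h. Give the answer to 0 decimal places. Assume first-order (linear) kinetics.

174 mg/h

At steady state, infusion rate R₀ = Css × CL = 16.7 × 10.40 = 173.7 mg/h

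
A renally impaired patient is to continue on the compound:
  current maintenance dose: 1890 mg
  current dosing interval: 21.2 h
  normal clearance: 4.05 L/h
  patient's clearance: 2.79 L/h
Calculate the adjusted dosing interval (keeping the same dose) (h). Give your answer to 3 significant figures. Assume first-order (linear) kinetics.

To keep the same average steady-state level, dosing rate must scale with clearance.
CL ratio = 2.79 / 4.05 = 0.6889
New interval (same dose) = 21.2 / 0.6889 = 30.77 h

30.8 h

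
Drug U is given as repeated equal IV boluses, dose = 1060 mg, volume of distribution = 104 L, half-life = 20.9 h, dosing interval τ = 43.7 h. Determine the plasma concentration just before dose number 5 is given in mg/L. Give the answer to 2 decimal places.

3.12 mg/L

C₀ per dose = Dose / Vd = 1060 / 104 = 10.19 mg/L
k = ln2 / t½ = 0.693147 / 20.9 = 0.03316 h⁻¹
Fraction remaining after one interval: r = e^(−kτ) = e^(−0.03316 × 43.7) = 0.2348
Before dose 5, 4 doses have been given (aged 1τ, 2τ, 3τ, 4τ).
C_trough = C₀ × (r + r² + … + r^4) = C₀ × r(1−r^4)/(1−r)
        = 10.19 × 0.2348 × (1 − 0.003039) / (1 − 0.2348) = 3.117 mg/L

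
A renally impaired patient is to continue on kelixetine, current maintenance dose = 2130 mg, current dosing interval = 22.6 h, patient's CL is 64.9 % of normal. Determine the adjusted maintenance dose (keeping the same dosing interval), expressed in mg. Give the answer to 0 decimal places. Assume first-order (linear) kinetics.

To keep the same average steady-state level, dosing rate must scale with clearance.
CL ratio = 64.9 / 100 = 0.6490
New dose (same interval) = 2130 × 0.6490 = 1382 mg

1382 mg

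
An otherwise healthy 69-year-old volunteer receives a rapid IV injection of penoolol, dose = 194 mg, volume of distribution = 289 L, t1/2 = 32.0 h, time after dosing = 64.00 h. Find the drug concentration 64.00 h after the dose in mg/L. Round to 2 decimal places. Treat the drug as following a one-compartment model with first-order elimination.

C₀ = Dose / Vd = 194.0 / 289 = 0.6713 mg/L
k = ln2 / t½ = 0.693147 / 32.0 = 0.02166 h⁻¹
t / t½ = 64.00 / 32.0 = 2 half-lives
C = C₀ × (1/2)^2 = 0.6713 × 0.2500 = 0.1678 mg/L

0.17 mg/L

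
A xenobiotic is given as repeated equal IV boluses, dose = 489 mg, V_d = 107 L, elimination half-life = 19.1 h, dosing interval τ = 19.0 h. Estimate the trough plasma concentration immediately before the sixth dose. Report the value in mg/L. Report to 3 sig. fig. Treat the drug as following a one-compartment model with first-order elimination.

C₀ per dose = Dose / Vd = 489 / 107 = 4.570 mg/L
k = ln2 / t½ = 0.693147 / 19.1 = 0.03629 h⁻¹
Fraction remaining after one interval: r = e^(−kτ) = e^(−0.03629 × 19.0) = 0.5018
Before dose 6, 5 doses have been given (aged 1τ, 2τ, 3τ, 4τ, 5τ).
C_trough = C₀ × (r + r² + … + r^5) = C₀ × r(1−r^5)/(1−r)
        = 4.570 × 0.5018 × (1 − 0.03182) / (1 − 0.5018) = 4.457 mg/L

4.46 mg/L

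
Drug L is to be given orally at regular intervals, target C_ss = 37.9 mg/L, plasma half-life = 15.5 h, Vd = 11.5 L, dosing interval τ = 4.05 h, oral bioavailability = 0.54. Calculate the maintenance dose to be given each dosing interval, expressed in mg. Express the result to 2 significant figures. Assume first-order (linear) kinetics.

150 mg

k = ln2 / t½ = 0.693147 / 15.5 = 0.04472 h⁻¹
CL = k × Vd = 0.04472 × 11.5 = 0.5143 L/h
At steady state, F × (Dose/τ) = Css × CL.
Dose = Css × CL × τ / F = 37.9 × 0.5143 × 4.05 / 0.54 = 146.2 mg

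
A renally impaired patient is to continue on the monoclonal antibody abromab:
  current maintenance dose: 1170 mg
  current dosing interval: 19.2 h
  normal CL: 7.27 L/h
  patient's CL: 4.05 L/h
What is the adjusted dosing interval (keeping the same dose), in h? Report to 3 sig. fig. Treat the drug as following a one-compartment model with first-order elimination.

34.5 h

To keep the same average steady-state level, dosing rate must scale with clearance.
CL ratio = 4.05 / 7.27 = 0.5571
New interval (same dose) = 19.2 / 0.5571 = 34.46 h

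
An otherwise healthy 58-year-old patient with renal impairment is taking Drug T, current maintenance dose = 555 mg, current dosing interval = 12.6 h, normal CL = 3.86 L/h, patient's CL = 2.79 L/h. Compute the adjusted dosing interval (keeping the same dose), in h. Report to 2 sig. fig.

To keep the same average steady-state level, dosing rate must scale with clearance.
CL ratio = 2.79 / 3.86 = 0.7228
New interval (same dose) = 12.6 / 0.7228 = 17.43 h

17 h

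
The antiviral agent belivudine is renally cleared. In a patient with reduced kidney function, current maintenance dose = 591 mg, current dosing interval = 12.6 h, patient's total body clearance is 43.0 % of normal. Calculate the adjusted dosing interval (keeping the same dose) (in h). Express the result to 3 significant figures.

29.3 h

To keep the same average steady-state level, dosing rate must scale with clearance.
CL ratio = 43.0 / 100 = 0.4300
New interval (same dose) = 12.6 / 0.4300 = 29.30 h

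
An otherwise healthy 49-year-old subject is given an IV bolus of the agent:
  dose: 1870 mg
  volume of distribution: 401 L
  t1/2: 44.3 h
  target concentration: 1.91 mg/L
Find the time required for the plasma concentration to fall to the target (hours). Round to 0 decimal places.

57 h

C₀ = Dose / Vd = 1870 / 401 = 4.663 mg/L
k = ln2 / t½ = 0.693147 / 44.3 = 0.01565 h⁻¹
t = ln(C₀ / C) / k = ln(4.663 / 1.91) / 0.01565
  = ln(2.441) / 0.01565 = 0.8924 / 0.01565 = 57.02 h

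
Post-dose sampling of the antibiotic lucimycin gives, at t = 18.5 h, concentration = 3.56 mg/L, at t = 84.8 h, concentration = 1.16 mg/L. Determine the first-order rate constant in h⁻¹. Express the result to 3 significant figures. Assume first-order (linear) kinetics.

0.0169 h⁻¹

k = ln(C₁/C₂) / (t₂ − t₁) = ln(3.56/1.16) / (84.8 − 18.5)
  = 1.121 / 66.30 = 0.01691 h⁻¹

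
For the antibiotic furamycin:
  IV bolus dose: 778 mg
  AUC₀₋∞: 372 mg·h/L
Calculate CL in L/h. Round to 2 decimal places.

2.09 L/h

CL = Dose / AUC = 778 / 372 = 2.091 L/h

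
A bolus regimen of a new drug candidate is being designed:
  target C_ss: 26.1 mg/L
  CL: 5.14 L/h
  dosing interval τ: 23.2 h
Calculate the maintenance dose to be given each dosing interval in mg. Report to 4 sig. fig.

At steady state, Dose/τ = Css × CL.
Dose = Css × CL × τ = 26.1 × 5.140 × 23.2 = 3112 mg

3112 mg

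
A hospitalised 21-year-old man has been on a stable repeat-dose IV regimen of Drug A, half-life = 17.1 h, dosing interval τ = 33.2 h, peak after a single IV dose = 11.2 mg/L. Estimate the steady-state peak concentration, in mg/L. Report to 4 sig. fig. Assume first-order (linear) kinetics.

k = ln2 / t½ = 0.693147 / 17.1 = 0.04053 h⁻¹
e^(−kτ) = e^(−0.04053 × 33.2) = 0.2604
Accumulation ratio R = 1 / (1 − e^(−kτ)) = 1 / (1 − 0.2604) = 1.352
Steady-state peak = C₀ × R = 11.2 × 1.352 = 15.14 mg/L

15.14 mg/L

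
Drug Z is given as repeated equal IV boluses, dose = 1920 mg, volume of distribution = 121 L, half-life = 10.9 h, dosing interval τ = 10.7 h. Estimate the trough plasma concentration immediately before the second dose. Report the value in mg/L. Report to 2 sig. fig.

C₀ per dose = Dose / Vd = 1920 / 121 = 15.87 mg/L
k = ln2 / t½ = 0.693147 / 10.9 = 0.06359 h⁻¹
Fraction remaining after one interval: r = e^(−kτ) = e^(−0.06359 × 10.7) = 0.5064
Before dose 2, 1 dose has been given (aged 1τ).
C_trough = C₀ × r = 15.87 × 0.5064 = 8.037 mg/L

8.0 mg/L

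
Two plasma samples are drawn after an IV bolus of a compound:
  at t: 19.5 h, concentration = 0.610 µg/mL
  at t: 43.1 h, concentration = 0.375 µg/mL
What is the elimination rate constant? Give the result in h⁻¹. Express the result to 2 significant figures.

0.021 h⁻¹

k = ln(C₁/C₂) / (t₂ − t₁) = ln(0.610/0.375) / (43.1 − 19.5)
  = 0.4865 / 23.60 = 0.02061 h⁻¹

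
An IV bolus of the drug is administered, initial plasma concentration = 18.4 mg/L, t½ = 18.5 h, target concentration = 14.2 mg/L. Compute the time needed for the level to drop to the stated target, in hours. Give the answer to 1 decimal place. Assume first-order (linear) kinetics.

k = ln2 / t½ = 0.693147 / 18.5 = 0.03747 h⁻¹
t = ln(C₀ / C) / k = ln(18.40 / 14.2) / 0.03747
  = ln(1.296) / 0.03747 = 0.2593 / 0.03747 = 6.920 h

6.9 h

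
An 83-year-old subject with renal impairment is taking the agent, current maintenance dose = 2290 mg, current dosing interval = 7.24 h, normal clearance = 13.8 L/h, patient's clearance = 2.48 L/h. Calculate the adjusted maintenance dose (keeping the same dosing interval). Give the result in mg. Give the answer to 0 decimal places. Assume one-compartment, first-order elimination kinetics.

412 mg

To keep the same average steady-state level, dosing rate must scale with clearance.
CL ratio = 2.48 / 13.8 = 0.1797
New dose (same interval) = 2290 × 0.1797 = 411.5 mg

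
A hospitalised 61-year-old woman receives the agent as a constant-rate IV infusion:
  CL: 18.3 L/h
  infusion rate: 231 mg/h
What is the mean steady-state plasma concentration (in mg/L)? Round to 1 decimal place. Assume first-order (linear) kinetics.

At steady state Css = R₀ / CL = 231 / 18.30 = 12.62 mg/L

12.6 mg/L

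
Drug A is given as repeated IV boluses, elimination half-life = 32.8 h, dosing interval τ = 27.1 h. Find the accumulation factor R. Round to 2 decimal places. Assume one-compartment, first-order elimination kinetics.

2.29

k = ln2 / t½ = 0.693147 / 32.8 = 0.02113 h⁻¹
e^(−kτ) = e^(−0.02113 × 27.1) = 0.5640
Accumulation ratio R = 1 / (1 − e^(−kτ)) = 1 / (1 − 0.5640) = 2.294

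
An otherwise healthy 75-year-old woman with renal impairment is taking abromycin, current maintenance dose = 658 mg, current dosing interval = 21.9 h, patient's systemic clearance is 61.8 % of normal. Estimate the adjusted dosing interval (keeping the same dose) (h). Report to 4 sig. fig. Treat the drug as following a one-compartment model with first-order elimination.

35.44 h

To keep the same average steady-state level, dosing rate must scale with clearance.
CL ratio = 61.8 / 100 = 0.6180
New interval (same dose) = 21.9 / 0.6180 = 35.44 h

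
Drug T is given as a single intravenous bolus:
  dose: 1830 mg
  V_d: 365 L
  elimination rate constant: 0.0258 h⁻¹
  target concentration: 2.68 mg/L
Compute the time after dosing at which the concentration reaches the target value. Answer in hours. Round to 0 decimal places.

24 h

C₀ = Dose / Vd = 1830 / 365 = 5.014 mg/L
t = ln(C₀ / C) / k = ln(5.014 / 2.68) / 0.02580
  = ln(1.871) / 0.02580 = 0.6265 / 0.02580 = 24.28 h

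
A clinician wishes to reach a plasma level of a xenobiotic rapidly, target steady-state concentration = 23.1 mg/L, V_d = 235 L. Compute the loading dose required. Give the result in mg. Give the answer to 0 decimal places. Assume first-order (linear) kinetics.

LD = Css × Vd = 23.1 × 235 = 5429 mg

5429 mg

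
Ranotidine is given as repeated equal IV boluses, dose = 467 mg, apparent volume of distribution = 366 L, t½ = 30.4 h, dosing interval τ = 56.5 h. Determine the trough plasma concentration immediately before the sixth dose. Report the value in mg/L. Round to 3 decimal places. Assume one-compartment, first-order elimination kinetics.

0.485 mg/L

C₀ per dose = Dose / Vd = 467 / 366 = 1.276 mg/L
k = ln2 / t½ = 0.693147 / 30.4 = 0.02280 h⁻¹
Fraction remaining after one interval: r = e^(−kτ) = e^(−0.02280 × 56.5) = 0.2758
Before dose 6, 5 doses have been given (aged 1τ, 2τ, 3τ, 4τ, 5τ).
C_trough = C₀ × (r + r² + … + r^5) = C₀ × r(1−r^5)/(1−r)
        = 1.276 × 0.2758 × (1 − 0.001596) / (1 − 0.2758) = 0.4852 mg/L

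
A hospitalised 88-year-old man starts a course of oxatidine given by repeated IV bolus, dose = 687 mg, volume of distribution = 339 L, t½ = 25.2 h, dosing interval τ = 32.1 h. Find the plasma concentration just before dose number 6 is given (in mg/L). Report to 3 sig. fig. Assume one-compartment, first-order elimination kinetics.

C₀ per dose = Dose / Vd = 687 / 339 = 2.027 mg/L
k = ln2 / t½ = 0.693147 / 25.2 = 0.02751 h⁻¹
Fraction remaining after one interval: r = e^(−kτ) = e^(−0.02751 × 32.1) = 0.4135
Before dose 6, 5 doses have been given (aged 1τ, 2τ, 3τ, 4τ, 5τ).
C_trough = C₀ × (r + r² + … + r^5) = C₀ × r(1−r^5)/(1−r)
        = 2.027 × 0.4135 × (1 − 0.01209) / (1 − 0.4135) = 1.412 mg/L

1.41 mg/L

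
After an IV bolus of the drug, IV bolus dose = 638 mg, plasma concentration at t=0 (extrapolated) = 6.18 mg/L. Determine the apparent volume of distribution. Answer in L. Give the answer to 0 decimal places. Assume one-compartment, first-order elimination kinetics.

103 L

Vd = Dose / C₀ = 638.0 / 6.18 = 103.2 L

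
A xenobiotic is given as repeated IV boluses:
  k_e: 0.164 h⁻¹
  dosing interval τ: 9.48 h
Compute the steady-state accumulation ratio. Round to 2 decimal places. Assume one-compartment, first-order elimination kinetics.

1.27

e^(−kτ) = e^(−0.1640 × 9.48) = 0.2112
Accumulation ratio R = 1 / (1 − e^(−kτ)) = 1 / (1 − 0.2112) = 1.268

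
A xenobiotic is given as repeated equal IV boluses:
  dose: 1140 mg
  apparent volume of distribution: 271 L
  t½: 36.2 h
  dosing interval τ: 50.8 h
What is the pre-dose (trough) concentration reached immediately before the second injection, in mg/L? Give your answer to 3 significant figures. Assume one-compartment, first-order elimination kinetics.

1.59 mg/L

C₀ per dose = Dose / Vd = 1140 / 271 = 4.207 mg/L
k = ln2 / t½ = 0.693147 / 36.2 = 0.01915 h⁻¹
Fraction remaining after one interval: r = e^(−kτ) = e^(−0.01915 × 50.8) = 0.3780
Before dose 2, 1 dose has been given (aged 1τ).
C_trough = C₀ × r = 4.207 × 0.3780 = 1.590 mg/L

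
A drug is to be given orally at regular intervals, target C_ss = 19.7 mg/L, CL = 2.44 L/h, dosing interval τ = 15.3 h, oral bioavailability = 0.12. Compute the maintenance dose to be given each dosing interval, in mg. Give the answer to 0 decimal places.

At steady state, F × (Dose/τ) = Css × CL.
Dose = Css × CL × τ / F = 19.7 × 2.440 × 15.3 / 0.12 = 6129 mg

6129 mg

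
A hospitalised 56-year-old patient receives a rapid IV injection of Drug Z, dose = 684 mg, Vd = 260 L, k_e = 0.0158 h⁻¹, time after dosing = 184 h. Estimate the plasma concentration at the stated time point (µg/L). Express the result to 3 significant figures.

C₀ = Dose / Vd = 684.0 / 260 = 2.631 mg/L
C = C₀ · e^(−k·t) = 2.631 × e^(−0.01580 × 184)
  = 2.631 × 0.05463 = 0.1437 mg/L
Convert: 0.1437 mg/L × 1000 = 143.7 µg/L

144 µg/L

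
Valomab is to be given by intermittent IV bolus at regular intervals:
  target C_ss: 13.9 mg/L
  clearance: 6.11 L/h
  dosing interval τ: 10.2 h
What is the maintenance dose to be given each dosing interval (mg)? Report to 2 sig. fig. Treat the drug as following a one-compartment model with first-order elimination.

At steady state, Dose/τ = Css × CL.
Dose = Css × CL × τ = 13.9 × 6.110 × 10.2 = 866.3 mg

870 mg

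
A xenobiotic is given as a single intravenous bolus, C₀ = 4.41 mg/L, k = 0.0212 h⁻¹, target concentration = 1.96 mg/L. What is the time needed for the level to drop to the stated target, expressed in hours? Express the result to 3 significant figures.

38.3 h

t = ln(C₀ / C) / k = ln(4.410 / 1.96) / 0.02120
  = ln(2.250) / 0.02120 = 0.8109 / 0.02120 = 38.25 h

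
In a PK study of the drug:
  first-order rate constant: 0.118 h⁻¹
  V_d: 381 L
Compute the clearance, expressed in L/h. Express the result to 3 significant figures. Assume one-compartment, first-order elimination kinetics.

45.0 L/h

CL = k × Vd = 0.118 × 381 = 44.96 L/h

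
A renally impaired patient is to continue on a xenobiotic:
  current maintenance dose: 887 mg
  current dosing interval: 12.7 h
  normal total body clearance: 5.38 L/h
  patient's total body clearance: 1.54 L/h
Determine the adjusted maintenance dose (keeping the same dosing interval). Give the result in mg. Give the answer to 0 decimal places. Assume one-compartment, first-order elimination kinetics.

To keep the same average steady-state level, dosing rate must scale with clearance.
CL ratio = 1.54 / 5.38 = 0.2862
New dose (same interval) = 887 × 0.2862 = 253.9 mg

254 mg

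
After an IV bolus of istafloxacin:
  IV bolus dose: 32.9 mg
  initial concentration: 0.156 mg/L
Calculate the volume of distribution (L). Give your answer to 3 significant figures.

211 L

Vd = Dose / C₀ = 32.90 / 0.156 = 210.9 L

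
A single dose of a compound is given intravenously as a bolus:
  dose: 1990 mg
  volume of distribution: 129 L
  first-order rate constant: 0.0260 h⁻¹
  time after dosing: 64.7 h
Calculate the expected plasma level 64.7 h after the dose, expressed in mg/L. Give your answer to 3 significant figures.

C₀ = Dose / Vd = 1990 / 129 = 15.43 mg/L
C = C₀ · e^(−k·t) = 15.43 × e^(−0.02600 × 64.7)
  = 15.43 × 0.1860 = 2.870 mg/L

2.87 mg/L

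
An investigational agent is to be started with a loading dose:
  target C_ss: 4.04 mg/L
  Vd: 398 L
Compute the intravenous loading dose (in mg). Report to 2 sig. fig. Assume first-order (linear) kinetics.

LD = Css × Vd = 4.04 × 398 = 1608 mg

1600 mg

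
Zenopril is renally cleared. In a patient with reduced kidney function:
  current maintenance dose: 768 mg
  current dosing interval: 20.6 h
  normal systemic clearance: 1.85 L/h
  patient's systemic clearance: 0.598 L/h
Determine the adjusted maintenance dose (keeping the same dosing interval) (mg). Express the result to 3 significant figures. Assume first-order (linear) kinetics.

248 mg

To keep the same average steady-state level, dosing rate must scale with clearance.
CL ratio = 0.598 / 1.85 = 0.3232
New dose (same interval) = 768 × 0.3232 = 248.2 mg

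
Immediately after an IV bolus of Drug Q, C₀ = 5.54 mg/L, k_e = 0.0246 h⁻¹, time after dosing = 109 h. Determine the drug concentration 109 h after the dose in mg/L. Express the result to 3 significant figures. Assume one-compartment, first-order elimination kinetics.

0.379 mg/L

C = C₀ · e^(−k·t) = 5.540 × e^(−0.02460 × 109)
  = 5.540 × 0.06847 = 0.3793 mg/L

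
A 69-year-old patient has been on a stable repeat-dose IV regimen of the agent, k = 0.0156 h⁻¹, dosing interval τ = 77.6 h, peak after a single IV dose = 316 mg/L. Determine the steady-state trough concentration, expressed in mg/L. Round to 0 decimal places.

134 mg/L

e^(−kτ) = e^(−0.01560 × 77.6) = 0.2980
Accumulation ratio R = 1 / (1 − e^(−kτ)) = 1 / (1 − 0.2980) = 1.425
Steady-state trough = C₀ × R × e^(−kτ) = 316 × 1.425 × 0.2980 = 134.2 mg/L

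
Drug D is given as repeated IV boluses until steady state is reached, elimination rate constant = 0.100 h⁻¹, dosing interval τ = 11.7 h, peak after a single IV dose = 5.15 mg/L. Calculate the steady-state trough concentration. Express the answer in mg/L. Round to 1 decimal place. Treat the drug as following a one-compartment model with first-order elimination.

e^(−kτ) = e^(−0.1000 × 11.7) = 0.3104
Accumulation ratio R = 1 / (1 − e^(−kτ)) = 1 / (1 − 0.3104) = 1.450
Steady-state trough = C₀ × R × e^(−kτ) = 5.15 × 1.450 × 0.3104 = 2.318 mg/L

2.3 mg/L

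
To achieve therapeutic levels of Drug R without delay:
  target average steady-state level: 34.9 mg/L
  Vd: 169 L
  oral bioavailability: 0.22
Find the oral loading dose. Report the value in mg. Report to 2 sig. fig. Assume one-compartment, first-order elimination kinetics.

27000 mg

LD = Css × Vd / F = 34.9 × 169 / 0.22 = 26810 mg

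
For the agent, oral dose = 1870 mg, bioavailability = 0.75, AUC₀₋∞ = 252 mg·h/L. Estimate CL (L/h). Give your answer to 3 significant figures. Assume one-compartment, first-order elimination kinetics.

5.57 L/h

CL = F·Dose / AUC = 0.75 × 1870 / 252 = 5.565 L/h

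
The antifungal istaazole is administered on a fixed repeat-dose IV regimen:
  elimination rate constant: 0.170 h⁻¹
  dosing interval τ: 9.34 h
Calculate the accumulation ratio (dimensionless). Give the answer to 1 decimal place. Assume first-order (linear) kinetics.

e^(−kτ) = e^(−0.1700 × 9.34) = 0.2044
Accumulation ratio R = 1 / (1 − e^(−kτ)) = 1 / (1 − 0.2044) = 1.257

1.3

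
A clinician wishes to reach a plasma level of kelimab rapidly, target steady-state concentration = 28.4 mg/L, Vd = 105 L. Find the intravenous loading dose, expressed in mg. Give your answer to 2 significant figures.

3000 mg

LD = Css × Vd = 28.4 × 105 = 2982 mg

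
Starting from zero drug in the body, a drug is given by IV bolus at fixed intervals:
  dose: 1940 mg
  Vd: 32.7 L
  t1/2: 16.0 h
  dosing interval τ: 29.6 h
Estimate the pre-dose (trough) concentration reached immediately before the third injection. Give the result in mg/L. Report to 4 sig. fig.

C₀ per dose = Dose / Vd = 1940 / 32.7 = 59.33 mg/L
k = ln2 / t½ = 0.693147 / 16.0 = 0.04332 h⁻¹
Fraction remaining after one interval: r = e^(−kτ) = e^(−0.04332 × 29.6) = 0.2774
Before dose 3, 2 doses have been given (aged 1τ, 2τ).
C_trough = C₀ × (r + r²) = 59.33 × (0.2774 + 0.07695) = 21.02 mg/L

21.02 mg/L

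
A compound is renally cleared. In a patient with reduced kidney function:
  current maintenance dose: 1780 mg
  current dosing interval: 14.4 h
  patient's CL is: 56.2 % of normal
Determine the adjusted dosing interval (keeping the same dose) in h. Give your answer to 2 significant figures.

26 h

To keep the same average steady-state level, dosing rate must scale with clearance.
CL ratio = 56.2 / 100 = 0.5620
New interval (same dose) = 14.4 / 0.5620 = 25.62 h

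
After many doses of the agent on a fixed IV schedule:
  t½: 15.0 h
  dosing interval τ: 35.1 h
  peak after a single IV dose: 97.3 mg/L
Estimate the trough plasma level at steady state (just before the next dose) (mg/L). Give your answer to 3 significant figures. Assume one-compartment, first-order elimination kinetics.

k = ln2 / t½ = 0.693147 / 15.0 = 0.04621 h⁻¹
e^(−kτ) = e^(−0.04621 × 35.1) = 0.1975
Accumulation ratio R = 1 / (1 − e^(−kτ)) = 1 / (1 − 0.1975) = 1.246
Steady-state trough = C₀ × R × e^(−kτ) = 97.3 × 1.246 × 0.1975 = 23.94 mg/L

23.9 mg/L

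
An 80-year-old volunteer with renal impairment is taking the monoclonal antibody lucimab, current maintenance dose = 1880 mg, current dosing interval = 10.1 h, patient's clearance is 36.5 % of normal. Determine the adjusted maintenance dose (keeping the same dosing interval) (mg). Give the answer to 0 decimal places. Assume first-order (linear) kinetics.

To keep the same average steady-state level, dosing rate must scale with clearance.
CL ratio = 36.5 / 100 = 0.3650
New dose (same interval) = 1880 × 0.3650 = 686.2 mg

686 mg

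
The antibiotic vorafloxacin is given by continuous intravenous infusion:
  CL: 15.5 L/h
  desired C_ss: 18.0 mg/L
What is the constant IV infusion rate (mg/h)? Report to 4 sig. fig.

At steady state, infusion rate R₀ = Css × CL = 18.0 × 15.50 = 279.0 mg/h

279.0 mg/h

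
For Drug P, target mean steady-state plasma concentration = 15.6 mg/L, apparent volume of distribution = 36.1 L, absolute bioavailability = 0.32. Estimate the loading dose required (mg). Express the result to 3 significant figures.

1760 mg

LD = Css × Vd / F = 15.6 × 36.1 / 0.32 = 1760 mg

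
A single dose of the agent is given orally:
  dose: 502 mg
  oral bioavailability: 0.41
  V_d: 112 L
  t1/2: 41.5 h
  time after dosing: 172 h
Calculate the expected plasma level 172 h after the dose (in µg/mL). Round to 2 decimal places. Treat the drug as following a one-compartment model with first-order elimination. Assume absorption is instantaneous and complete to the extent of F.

0.10 µg/mL

Amount reaching circulation = F × Dose = 0.41 × 502.0 = 205.8 mg
C₀ = F·Dose / Vd = 205.8 / 112 = 1.838 mg/L
k = ln2 / t½ = 0.693147 / 41.5 = 0.01670 h⁻¹
C = C₀ · e^(−k·t) = 1.838 × e^(−0.01670 × 172)
  = 1.838 × 0.05656 = 0.1040 mg/L
(0.1040 mg/L = 0.1040 µg/mL)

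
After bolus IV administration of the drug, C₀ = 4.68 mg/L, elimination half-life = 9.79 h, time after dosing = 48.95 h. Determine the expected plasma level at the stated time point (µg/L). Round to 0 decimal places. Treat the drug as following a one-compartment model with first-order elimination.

k = ln2 / t½ = 0.693147 / 9.79 = 0.07080 h⁻¹
t / t½ = 48.95 / 9.79 = 5 half-lives
C = C₀ × (1/2)^5 = 4.680 × 0.03125 = 0.1463 mg/L
Convert: 0.1463 mg/L × 1000 = 146.3 µg/L

146 µg/L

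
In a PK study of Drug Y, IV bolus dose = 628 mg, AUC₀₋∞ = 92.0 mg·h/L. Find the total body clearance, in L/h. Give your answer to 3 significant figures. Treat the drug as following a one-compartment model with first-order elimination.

CL = Dose / AUC = 628 / 92.0 = 6.826 L/h

6.83 L/h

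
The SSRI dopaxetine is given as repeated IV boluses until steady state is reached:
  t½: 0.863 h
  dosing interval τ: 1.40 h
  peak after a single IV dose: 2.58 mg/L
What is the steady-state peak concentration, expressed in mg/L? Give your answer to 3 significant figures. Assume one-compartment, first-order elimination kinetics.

k = ln2 / t½ = 0.693147 / 0.863 = 0.8032 h⁻¹
e^(−kτ) = e^(−0.8032 × 1.40) = 0.3248
Accumulation ratio R = 1 / (1 − e^(−kτ)) = 1 / (1 − 0.3248) = 1.481
Steady-state peak = C₀ × R = 2.58 × 1.481 = 3.821 mg/L

3.82 mg/L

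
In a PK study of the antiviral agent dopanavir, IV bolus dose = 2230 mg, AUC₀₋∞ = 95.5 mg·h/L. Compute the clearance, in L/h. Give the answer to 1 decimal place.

CL = Dose / AUC = 2230 / 95.5 = 23.35 L/h

23.4 L/h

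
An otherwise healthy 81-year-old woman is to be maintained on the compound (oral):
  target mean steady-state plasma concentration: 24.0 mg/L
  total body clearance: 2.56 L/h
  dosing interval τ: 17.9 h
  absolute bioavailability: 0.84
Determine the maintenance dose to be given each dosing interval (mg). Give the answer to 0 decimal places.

At steady state, F × (Dose/τ) = Css × CL.
Dose = Css × CL × τ / F = 24.0 × 2.560 × 17.9 / 0.84 = 1309 mg

1309 mg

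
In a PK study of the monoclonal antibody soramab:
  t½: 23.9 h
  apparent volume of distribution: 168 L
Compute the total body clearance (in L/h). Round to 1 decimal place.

4.9 L/h

k = ln2 / t½ = 0.693147 / 23.9 = 0.02900 h⁻¹
CL = k × Vd = 0.02900 × 168 = 4.872 L/h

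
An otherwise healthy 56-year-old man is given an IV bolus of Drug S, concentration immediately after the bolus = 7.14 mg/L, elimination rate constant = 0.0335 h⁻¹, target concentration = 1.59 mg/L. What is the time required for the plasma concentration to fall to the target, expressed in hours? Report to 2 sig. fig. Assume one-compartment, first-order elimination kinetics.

t = ln(C₀ / C) / k = ln(7.140 / 1.59) / 0.03350
  = ln(4.491) / 0.03350 = 1.502 / 0.03350 = 44.84 h

45 h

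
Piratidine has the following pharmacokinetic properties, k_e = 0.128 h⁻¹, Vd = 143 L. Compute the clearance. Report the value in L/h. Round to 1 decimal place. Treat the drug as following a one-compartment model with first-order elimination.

CL = k × Vd = 0.128 × 143 = 18.30 L/h

18.3 L/h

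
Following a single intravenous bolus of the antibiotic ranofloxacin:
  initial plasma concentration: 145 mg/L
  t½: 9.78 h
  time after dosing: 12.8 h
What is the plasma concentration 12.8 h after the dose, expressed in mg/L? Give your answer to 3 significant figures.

k = ln2 / t½ = 0.693147 / 9.78 = 0.07087 h⁻¹
C = C₀ · e^(−k·t) = 145.0 × e^(−0.07087 × 12.8)
  = 145.0 × 0.4037 = 58.54 mg/L

58.5 mg/L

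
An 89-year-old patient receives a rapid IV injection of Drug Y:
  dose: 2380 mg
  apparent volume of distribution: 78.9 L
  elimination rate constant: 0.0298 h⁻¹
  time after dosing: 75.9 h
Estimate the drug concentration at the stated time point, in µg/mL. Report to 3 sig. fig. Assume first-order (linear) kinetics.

C₀ = Dose / Vd = 2380 / 78.9 = 30.16 mg/L
C = C₀ · e^(−k·t) = 30.16 × e^(−0.02980 × 75.9)
  = 30.16 × 0.1042 = 3.143 mg/L
(3.143 mg/L = 3.143 µg/mL)

3.14 µg/mL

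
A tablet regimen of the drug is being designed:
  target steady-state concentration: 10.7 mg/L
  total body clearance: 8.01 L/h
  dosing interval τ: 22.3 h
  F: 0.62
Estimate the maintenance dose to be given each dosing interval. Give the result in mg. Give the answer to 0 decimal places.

3083 mg

At steady state, F × (Dose/τ) = Css × CL.
Dose = Css × CL × τ / F = 10.7 × 8.010 × 22.3 / 0.62 = 3083 mg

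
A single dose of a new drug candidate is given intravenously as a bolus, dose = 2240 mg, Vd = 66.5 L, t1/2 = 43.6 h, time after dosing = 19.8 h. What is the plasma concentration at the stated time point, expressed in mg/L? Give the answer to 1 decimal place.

C₀ = Dose / Vd = 2240 / 66.5 = 33.68 mg/L
k = ln2 / t½ = 0.693147 / 43.6 = 0.01590 h⁻¹
C = C₀ · e^(−k·t) = 33.68 × e^(−0.01590 × 19.8)
  = 33.68 × 0.7299 = 24.58 mg/L

24.6 mg/L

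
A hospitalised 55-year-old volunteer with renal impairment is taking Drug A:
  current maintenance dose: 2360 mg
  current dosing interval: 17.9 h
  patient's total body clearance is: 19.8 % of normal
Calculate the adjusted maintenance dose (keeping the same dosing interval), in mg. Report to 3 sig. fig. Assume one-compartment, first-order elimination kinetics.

To keep the same average steady-state level, dosing rate must scale with clearance.
CL ratio = 19.8 / 100 = 0.1980
New dose (same interval) = 2360 × 0.1980 = 467.3 mg

467 mg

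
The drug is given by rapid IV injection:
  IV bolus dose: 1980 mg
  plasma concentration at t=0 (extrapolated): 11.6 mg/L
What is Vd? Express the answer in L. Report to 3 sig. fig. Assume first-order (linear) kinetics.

Vd = Dose / C₀ = 1980 / 11.6 = 170.7 L

171 L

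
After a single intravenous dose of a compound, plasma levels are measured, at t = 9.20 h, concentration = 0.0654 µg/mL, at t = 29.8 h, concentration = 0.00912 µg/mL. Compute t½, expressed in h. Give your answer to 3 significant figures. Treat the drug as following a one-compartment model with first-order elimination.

k = ln(C₁/C₂) / (t₂ − t₁) = ln(0.0654/0.00912) / (29.8 − 9.20)
  = 1.970 / 20.60 = 0.09563 h⁻¹
t½ = ln2 / k = 0.693147 / 0.09563 = 7.248 h

7.25 h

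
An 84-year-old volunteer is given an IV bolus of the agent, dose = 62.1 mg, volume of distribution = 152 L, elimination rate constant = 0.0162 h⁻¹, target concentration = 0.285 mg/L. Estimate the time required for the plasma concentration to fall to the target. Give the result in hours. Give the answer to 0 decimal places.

C₀ = Dose / Vd = 62.10 / 152 = 0.4086 mg/L
t = ln(C₀ / C) / k = ln(0.4086 / 0.285) / 0.01620
  = ln(1.434) / 0.01620 = 0.3605 / 0.01620 = 22.25 h

22 h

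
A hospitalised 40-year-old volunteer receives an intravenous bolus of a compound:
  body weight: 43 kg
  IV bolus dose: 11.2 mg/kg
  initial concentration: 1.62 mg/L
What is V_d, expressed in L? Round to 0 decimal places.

Dose = 11.2 × 43 = 481.6 mg
Vd = Dose / C₀ = 481.6 / 1.62 = 297.3 L

297 L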